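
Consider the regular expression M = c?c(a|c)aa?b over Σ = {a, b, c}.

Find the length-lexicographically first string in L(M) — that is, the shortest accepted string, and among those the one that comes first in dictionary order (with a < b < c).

By inspection of the expression, no string of length less than 4 matches, and caab is the lexicographically first match of length 4.

caab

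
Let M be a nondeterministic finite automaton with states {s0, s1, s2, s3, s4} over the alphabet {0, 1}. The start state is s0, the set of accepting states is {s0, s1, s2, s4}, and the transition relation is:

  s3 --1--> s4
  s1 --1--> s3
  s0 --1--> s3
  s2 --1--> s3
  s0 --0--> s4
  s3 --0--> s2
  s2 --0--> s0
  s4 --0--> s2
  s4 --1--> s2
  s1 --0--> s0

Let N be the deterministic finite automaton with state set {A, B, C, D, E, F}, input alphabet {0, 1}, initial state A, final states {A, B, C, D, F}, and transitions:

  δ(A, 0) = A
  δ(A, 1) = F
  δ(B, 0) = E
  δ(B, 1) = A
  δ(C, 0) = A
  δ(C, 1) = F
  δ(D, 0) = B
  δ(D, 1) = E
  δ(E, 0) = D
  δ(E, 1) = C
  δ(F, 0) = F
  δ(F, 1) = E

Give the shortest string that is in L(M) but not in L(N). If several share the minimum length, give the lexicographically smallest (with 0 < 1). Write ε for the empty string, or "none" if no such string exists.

11

The string 11 is accepted by M but not by N.
No shorter string lies in the difference, and 11 is the lexicographically first length-2 string in L(M) \ L(N).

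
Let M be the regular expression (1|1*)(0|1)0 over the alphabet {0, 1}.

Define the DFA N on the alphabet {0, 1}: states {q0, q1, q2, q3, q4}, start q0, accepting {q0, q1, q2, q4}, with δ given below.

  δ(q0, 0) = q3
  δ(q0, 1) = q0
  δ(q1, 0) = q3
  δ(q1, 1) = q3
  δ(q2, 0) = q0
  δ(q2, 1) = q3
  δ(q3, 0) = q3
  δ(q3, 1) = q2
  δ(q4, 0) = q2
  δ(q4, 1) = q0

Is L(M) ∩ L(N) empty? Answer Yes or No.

Yes

Converting the expression M to a DFA (subset construction, then merging equivalent states) gives the minimal DFA with states {m0, m1, m2, m3, m4, m5}, start state m0, accepting states {m3, m5} and transitions m0: 0→m1, 1→m2; m1: 0→m3, 1→m4; m2: 0→m5, 1→m2; m3: 0→m4, 1→m4; m4: 0→m4, 1→m4; m5: 0→m3, 1→m4.
Exploring the product automaton M × N from the start pair (m0, q0), following both machines on each input symbol, reaches 8 state pairs: (m0, q0), (m1, q3), (m2, q0), (m3, q3), (m4, q2), (m5, q3), (m4, q3), (m4, q0).
M accepts in {m3, m5} and N accepts in {q0, q1, q2, q4}; no reachable pair has both components accepting, so no string drives both machines to acceptance simultaneously and L(M) ∩ L(N) = ∅.
So no string is accepted by both, and the intersection is empty.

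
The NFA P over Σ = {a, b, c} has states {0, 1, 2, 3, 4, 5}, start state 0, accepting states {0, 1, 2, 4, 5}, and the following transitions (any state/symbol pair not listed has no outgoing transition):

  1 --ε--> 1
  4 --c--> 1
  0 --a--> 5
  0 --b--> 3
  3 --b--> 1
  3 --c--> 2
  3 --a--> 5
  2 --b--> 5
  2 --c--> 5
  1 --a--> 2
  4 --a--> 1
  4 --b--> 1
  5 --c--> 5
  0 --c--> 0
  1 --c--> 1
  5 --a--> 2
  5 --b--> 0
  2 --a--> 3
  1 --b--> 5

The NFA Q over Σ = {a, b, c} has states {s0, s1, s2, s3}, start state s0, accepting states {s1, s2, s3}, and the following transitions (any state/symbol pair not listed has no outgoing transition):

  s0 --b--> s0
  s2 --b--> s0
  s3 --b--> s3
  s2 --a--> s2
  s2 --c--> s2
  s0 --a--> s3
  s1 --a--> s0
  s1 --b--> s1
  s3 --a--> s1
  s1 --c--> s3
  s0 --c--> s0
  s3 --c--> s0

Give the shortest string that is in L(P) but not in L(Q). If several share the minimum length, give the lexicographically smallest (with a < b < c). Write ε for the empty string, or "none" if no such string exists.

ε

The empty string ε is accepted by P but not by Q.
Since ε is the unique shortest string, it is the required witness.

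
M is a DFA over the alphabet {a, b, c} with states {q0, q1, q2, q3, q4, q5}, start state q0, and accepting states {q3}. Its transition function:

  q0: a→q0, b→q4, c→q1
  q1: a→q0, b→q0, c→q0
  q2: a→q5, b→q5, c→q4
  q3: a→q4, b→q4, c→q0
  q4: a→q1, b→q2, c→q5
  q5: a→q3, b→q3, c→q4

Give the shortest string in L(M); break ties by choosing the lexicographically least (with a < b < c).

bca

A breadth-first search from q0 reaches an accepting state first via the path q0 → q4 → q5 → q3 on input bca.
No string of length < 3 is accepted (BFS exhausts all shorter strings without reaching an accepting state), and bca is the lexicographically least accepting string of length 3.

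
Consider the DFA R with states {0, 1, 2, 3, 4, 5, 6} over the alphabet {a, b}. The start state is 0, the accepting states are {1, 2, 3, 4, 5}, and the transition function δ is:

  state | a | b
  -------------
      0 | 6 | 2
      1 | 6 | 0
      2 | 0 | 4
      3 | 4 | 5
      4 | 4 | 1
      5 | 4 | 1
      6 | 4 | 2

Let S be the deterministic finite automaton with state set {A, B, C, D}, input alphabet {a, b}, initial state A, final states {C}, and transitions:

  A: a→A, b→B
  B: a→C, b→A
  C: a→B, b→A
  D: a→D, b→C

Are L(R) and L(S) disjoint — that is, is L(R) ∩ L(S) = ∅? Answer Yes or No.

The string baaa is accepted by both R and S.
Hence L(R) ∩ L(S) ≠ ∅.

No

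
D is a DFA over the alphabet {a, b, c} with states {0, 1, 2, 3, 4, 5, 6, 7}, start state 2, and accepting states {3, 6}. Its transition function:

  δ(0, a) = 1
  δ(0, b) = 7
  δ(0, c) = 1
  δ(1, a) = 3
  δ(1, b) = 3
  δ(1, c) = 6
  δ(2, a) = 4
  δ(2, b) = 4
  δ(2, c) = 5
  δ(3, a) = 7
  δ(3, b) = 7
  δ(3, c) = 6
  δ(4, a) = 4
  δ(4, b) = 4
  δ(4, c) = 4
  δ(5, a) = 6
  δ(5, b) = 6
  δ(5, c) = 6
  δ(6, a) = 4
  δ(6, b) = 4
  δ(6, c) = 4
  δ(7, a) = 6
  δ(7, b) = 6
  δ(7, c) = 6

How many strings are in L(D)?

The useful subgraph on states {2, 5, 6} is acyclic, so L(D) is finite; the longest accepting path visits 3 useful states, giving maximum string length 2.
Counting accepting paths from 2 by length: 3 of length 2. Total 3.

3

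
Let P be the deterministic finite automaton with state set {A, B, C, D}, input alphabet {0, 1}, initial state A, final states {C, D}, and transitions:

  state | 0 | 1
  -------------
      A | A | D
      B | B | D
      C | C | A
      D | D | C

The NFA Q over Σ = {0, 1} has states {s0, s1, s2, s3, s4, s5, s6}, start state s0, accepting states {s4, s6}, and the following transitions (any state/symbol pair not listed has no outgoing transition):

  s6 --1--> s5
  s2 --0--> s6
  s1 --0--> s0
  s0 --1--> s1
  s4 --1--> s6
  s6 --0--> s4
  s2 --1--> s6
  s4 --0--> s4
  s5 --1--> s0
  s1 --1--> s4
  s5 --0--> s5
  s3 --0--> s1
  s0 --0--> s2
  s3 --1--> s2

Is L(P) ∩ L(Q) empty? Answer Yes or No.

No

The string 01 is accepted by both P and Q.
Hence L(P) ∩ L(Q) ≠ ∅.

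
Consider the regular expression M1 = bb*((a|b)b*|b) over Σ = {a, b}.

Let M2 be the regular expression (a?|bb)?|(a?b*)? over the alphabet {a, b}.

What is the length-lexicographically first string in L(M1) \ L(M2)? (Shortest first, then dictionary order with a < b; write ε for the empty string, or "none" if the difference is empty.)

ba

The string ba is accepted by M1 but not by M2.
No shorter string lies in the difference, and ba is the lexicographically first length-2 string in L(M1) \ L(M2).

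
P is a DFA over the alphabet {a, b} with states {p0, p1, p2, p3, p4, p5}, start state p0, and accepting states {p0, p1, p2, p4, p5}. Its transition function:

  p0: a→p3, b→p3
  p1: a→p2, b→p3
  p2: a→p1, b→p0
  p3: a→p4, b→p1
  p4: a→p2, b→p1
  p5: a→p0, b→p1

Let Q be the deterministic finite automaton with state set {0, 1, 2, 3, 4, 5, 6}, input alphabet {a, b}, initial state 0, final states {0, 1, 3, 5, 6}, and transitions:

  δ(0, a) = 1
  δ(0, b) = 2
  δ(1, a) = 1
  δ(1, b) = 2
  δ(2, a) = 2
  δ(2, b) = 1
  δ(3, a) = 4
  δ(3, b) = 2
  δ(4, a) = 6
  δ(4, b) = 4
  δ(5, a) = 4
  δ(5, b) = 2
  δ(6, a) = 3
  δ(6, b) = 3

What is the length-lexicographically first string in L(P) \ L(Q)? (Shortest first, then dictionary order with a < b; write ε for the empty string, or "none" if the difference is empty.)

ab

The string ab is accepted by P but not by Q.
No shorter string lies in the difference, and ab is the lexicographically first length-2 string in L(P) \ L(Q).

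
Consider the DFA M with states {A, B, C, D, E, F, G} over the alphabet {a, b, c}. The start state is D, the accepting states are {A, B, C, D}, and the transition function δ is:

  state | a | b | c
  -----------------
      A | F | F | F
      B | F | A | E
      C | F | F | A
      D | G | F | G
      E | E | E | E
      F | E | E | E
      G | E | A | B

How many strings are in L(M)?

7

The useful subgraph on states {A, B, D, G} is acyclic, so L(M) is finite; the longest accepting path visits 4 useful states, giving maximum string length 3.
Counting accepting paths from D by length: 1 of length 0, 4 of length 2, 2 of length 3. Total 7.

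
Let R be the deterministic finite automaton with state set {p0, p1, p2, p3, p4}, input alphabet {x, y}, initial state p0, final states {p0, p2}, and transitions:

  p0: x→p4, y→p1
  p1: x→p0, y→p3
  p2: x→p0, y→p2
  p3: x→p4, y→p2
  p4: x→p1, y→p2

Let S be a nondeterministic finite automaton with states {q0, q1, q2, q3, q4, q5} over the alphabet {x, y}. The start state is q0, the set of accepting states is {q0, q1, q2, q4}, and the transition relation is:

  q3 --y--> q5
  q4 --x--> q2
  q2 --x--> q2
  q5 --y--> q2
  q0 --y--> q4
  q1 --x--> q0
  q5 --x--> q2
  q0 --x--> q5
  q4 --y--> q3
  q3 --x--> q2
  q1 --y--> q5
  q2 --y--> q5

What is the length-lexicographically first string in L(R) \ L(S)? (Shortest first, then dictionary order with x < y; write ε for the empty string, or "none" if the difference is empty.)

xyy

The string xyy is accepted by R but not by S.
No shorter string lies in the difference, and xyy is the lexicographically first length-3 string in L(R) \ L(S).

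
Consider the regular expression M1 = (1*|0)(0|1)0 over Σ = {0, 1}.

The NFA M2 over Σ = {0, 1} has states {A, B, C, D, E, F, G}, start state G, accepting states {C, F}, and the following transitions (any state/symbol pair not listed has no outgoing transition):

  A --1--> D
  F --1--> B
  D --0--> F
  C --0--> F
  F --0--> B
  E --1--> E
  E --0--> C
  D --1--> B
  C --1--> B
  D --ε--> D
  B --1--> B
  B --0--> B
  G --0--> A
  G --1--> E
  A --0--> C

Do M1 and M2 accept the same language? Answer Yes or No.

Yes

Converting the expression M1 to a DFA (subset construction, then merging equivalent states) gives the minimal DFA with states {r0, r1, r2, r3, r4, r5, r6}, start state r0, accepting states {r3, r5} and transitions r0: 0→r1, 1→r2; r1: 0→r3, 1→r4; r2: 0→r3, 1→r2; r3: 0→r5, 1→r6; r4: 0→r5, 1→r6; r5: 0→r6, 1→r6; r6: 0→r6, 1→r6.
Exploring the product automaton M1 × M2 from the start pair (r0, G), following both machines on each input symbol, reaches 7 state pairs: (r0, G), (r1, A), (r2, E), (r3, C), (r4, D), (r5, F), (r6, B).
M1 accepts in {r3, r5} and M2 accepts in {C, F}. In every reachable pair the two components are either both accepting — (r3, C), (r5, F) — or both non-accepting, so no string is accepted by exactly one of the machines: L(M1) \ L(M2) and L(M2) \ L(M1) are both empty.
Hence every string is accepted by M1 iff it is accepted by M2, and the two languages coincide.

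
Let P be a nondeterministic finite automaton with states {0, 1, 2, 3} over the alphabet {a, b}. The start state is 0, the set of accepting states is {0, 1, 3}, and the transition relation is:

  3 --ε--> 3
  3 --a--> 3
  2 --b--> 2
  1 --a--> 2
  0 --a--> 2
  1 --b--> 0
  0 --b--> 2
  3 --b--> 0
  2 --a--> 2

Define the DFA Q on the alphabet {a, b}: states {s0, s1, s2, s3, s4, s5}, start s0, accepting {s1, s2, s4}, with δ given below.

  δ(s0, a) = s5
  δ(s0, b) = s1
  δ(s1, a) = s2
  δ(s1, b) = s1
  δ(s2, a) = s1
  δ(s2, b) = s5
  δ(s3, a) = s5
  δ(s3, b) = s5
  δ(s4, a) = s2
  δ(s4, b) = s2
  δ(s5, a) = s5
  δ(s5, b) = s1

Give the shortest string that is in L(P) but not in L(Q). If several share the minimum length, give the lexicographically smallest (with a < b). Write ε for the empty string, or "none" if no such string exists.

ε

The empty string ε is accepted by P but not by Q.
Since ε is the unique shortest string, it is the required witness.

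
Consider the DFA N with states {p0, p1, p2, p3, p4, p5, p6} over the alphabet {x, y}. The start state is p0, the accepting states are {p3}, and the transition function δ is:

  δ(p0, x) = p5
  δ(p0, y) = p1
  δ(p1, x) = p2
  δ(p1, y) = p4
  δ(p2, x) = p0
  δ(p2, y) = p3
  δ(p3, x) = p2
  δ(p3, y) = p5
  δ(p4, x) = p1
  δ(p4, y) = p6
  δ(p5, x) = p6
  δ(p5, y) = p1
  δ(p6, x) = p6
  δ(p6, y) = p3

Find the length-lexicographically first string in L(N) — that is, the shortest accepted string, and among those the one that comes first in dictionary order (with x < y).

xxy

A breadth-first search from p0 reaches an accepting state first via the path p0 → p5 → p6 → p3 on input xxy.
No string of length < 3 is accepted (BFS exhausts all shorter strings without reaching an accepting state), and xxy is the lexicographically least accepting string of length 3.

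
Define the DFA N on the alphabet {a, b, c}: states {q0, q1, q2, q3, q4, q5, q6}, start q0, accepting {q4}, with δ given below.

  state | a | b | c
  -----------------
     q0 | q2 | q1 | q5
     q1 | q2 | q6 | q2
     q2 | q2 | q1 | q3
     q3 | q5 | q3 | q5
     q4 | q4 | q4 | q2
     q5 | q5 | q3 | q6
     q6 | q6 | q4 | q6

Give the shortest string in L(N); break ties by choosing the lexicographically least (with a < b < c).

bbb

A breadth-first search from q0 reaches an accepting state first via the path q0 → q1 → q6 → q4 on input bbb.
No string of length < 3 is accepted (BFS exhausts all shorter strings without reaching an accepting state), and bbb is the lexicographically least accepting string of length 3.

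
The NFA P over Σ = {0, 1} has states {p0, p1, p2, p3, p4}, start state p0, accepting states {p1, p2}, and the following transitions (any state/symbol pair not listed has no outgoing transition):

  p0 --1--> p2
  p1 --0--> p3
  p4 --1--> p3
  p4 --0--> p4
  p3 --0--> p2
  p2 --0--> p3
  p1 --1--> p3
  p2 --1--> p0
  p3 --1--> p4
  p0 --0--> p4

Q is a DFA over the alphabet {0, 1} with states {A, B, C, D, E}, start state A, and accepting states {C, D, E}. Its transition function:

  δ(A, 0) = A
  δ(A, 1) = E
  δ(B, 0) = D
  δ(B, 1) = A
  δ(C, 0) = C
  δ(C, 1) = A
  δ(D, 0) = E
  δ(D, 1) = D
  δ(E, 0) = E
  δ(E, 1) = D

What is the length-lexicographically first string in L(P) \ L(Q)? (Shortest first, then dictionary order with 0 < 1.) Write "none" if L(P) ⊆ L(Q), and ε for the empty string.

none

Exploring the product automaton P × Q from the start pair (p0, A), following both machines on each input symbol, reaches 9 state pairs: (p0, A), (p4, A), (p2, E), (p3, E), (p0, D), (p4, D), (p4, E), (p2, D), (p3, D).
P accepts in {p1, p2} and Q accepts in {C, D, E}. The reachable pairs whose P-component is accepting are (p2, E), (p2, D); in each of them the Q-component is accepting too, so the product for L(P) \ L(Q) (P-component accepting, Q-component rejecting) has no reachable accepting pair and the difference is empty.
So every string accepted by P is also accepted by Q: L(P) \ L(Q) = ∅ and there is no such string.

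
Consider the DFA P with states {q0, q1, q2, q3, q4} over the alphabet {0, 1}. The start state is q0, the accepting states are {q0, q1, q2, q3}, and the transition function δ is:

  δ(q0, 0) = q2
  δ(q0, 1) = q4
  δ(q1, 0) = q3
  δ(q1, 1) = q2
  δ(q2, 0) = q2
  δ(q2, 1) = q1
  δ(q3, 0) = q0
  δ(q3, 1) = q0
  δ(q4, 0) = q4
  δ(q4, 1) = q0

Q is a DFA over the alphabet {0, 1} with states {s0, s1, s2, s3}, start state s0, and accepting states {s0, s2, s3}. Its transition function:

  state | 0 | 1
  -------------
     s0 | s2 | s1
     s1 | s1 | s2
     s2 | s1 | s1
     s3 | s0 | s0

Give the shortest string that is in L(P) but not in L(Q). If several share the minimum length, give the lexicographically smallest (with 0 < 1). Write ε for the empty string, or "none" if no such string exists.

The string 00 is accepted by P but not by Q.
No shorter string lies in the difference, and 00 is the lexicographically first length-2 string in L(P) \ L(Q).

00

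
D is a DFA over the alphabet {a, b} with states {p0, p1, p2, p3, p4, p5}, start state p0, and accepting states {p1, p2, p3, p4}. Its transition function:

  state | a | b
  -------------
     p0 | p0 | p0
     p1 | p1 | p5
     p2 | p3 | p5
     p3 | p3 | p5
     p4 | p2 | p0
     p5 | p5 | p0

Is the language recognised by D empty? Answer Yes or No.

The states reachable from the start state are {p0}.
None of the accepting states {p1, p2, p3, p4} is reachable, so no string is accepted and L(D) = ∅.

Yes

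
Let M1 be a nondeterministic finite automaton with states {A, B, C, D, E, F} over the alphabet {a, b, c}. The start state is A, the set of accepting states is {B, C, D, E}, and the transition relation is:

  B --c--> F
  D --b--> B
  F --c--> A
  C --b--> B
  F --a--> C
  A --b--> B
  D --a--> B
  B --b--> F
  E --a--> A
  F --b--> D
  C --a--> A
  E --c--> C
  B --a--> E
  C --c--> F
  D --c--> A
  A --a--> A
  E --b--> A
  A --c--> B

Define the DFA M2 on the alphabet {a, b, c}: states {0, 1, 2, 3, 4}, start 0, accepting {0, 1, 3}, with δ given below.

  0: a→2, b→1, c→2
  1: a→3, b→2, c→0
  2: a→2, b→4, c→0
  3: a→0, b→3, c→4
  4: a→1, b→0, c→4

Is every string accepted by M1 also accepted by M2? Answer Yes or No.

The string c is in L(M1) but not in L(M2).
So L(M1) ⊄ L(M2).

No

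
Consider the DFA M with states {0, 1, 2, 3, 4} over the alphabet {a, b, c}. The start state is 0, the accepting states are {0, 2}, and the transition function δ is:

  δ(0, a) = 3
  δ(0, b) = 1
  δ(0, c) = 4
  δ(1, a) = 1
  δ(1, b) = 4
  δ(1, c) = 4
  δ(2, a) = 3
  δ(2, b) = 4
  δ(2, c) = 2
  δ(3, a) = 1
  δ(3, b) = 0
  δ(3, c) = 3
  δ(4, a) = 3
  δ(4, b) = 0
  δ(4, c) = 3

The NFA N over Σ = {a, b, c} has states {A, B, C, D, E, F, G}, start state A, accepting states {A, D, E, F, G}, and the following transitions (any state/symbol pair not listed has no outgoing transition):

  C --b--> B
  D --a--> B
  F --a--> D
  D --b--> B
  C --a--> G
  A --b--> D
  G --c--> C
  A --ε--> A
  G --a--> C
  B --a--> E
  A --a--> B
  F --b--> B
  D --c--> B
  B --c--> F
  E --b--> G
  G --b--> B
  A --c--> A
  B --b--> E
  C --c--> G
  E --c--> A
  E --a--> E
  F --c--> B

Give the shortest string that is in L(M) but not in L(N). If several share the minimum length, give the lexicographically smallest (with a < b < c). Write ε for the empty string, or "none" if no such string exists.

The string acb is accepted by M but not by N.
No shorter string lies in the difference, and acb is the lexicographically first length-3 string in L(M) \ L(N).

acb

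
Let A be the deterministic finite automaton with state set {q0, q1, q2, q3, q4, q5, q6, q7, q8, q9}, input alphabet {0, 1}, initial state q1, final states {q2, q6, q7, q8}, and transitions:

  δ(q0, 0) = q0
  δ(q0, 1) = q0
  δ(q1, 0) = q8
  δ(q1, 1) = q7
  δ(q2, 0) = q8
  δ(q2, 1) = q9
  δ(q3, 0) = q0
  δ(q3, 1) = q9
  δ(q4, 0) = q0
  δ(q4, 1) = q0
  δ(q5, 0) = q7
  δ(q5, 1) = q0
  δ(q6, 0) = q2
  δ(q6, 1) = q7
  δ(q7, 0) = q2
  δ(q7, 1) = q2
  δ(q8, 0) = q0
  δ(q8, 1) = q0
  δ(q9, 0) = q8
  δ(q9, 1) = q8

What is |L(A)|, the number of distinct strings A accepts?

The useful subgraph on states {q1, q2, q7, q8, q9} is acyclic, so L(A) is finite; the longest accepting path visits 5 useful states, giving maximum string length 4.
Counting accepting paths from q1 by length: 2 of length 1, 2 of length 2, 2 of length 3, 4 of length 4. Total 10.

10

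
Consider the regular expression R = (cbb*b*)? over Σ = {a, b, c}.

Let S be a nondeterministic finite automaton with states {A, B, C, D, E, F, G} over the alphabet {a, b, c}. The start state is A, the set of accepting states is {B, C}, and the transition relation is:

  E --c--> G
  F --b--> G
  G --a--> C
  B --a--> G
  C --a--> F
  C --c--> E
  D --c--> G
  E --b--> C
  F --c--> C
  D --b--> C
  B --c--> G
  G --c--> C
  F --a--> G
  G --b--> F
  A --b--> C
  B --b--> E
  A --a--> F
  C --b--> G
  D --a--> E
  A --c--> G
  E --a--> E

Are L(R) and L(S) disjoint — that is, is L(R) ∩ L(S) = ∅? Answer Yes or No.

Converting the expression R to a DFA (subset construction, then merging equivalent states) gives the minimal DFA with states {r0, r1, r2, r3}, start state r0, accepting states {r0, r3} and transitions r0: a→r1, b→r1, c→r2; r1: a→r1, b→r1, c→r1; r2: a→r1, b→r3, c→r1; r3: a→r1, b→r3, c→r1.
Exploring the product automaton R × S from the start pair (r0, A), following both machines on each input symbol, reaches 8 state pairs: (r0, A), (r1, F), (r1, C), (r2, G), (r1, G), (r1, E), (r3, F), (r3, G).
R accepts in {r0, r3} and S accepts in {B, C}; no reachable pair has both components accepting, so no string drives both machines to acceptance simultaneously and L(R) ∩ L(S) = ∅.
So no string is accepted by both, and the intersection is empty.

Yes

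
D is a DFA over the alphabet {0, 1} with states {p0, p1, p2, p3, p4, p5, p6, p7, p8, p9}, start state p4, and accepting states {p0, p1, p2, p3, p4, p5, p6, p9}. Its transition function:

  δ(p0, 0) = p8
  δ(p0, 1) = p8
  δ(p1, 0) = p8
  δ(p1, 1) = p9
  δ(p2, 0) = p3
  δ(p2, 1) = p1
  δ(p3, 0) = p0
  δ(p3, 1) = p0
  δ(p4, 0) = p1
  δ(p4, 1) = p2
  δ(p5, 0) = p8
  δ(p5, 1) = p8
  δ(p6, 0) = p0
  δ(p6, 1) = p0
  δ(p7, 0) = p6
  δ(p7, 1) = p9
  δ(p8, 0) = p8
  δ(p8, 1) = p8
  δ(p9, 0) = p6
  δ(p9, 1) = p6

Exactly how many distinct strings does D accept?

21

The useful subgraph on states {p0, p1, p2, p3, p4, p6, p9} is acyclic, so L(D) is finite; the longest accepting path visits 6 useful states, giving maximum string length 5.
Counting accepting paths from p4 by length: 1 of length 0, 2 of length 1, 3 of length 2, 5 of length 3, 6 of length 4, 4 of length 5. Total 21.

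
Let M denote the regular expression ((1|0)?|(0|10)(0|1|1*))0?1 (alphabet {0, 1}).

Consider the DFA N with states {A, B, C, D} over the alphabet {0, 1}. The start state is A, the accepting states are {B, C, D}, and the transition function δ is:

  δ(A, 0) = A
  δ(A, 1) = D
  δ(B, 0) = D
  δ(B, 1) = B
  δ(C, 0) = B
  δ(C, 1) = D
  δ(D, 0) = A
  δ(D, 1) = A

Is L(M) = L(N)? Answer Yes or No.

No

The string 11 is accepted by M but rejected by N.
So L(M) ≠ L(N).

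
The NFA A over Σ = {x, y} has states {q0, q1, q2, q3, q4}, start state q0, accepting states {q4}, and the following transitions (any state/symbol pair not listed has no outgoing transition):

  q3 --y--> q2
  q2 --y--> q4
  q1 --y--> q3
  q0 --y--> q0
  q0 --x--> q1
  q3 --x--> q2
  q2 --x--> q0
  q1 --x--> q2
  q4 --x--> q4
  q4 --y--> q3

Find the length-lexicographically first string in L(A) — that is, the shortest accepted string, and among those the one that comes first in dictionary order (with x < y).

A breadth-first search from q0 reaches an accepting state first via the path q0 → q1 → q2 → q4 on input xxy.
No string of length < 3 is accepted (BFS exhausts all shorter strings without reaching an accepting state), and xxy is the lexicographically least accepting string of length 3.

xxy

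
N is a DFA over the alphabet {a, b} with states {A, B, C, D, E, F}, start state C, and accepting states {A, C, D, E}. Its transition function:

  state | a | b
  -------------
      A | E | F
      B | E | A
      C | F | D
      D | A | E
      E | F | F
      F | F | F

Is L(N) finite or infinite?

The useful states (reachable from C and able to reach an accepting state) are {A, C, D, E}.
Restricted to these states the transition graph has no cycle, so every accepting path has bounded length and L is finite.

finite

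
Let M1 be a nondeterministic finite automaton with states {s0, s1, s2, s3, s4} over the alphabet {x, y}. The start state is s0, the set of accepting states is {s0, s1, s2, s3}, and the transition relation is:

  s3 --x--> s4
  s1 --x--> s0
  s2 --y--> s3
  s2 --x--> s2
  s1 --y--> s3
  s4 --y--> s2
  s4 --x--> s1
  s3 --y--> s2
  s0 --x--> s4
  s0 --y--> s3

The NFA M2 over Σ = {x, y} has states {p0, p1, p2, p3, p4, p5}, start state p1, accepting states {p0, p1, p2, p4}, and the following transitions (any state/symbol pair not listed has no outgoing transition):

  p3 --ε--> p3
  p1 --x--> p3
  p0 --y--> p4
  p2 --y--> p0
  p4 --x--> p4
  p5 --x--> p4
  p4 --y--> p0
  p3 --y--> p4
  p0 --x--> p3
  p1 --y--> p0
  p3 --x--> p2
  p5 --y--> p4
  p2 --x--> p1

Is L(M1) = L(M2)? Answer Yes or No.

Exploring the product automaton M1 × M2 from the start pair (s0, p1), following both machines on each input symbol, reaches 5 state pairs: (s0, p1), (s4, p3), (s3, p0), (s1, p2), (s2, p4).
M1 accepts in {s0, s1, s2, s3} and M2 accepts in {p0, p1, p2, p4}. In every reachable pair the two components are either both accepting — (s0, p1), (s3, p0), (s1, p2), (s2, p4) — or both non-accepting, so no string is accepted by exactly one of the machines: L(M1) \ L(M2) and L(M2) \ L(M1) are both empty.
Hence every string is accepted by M1 iff it is accepted by M2, and the two languages coincide.

Yes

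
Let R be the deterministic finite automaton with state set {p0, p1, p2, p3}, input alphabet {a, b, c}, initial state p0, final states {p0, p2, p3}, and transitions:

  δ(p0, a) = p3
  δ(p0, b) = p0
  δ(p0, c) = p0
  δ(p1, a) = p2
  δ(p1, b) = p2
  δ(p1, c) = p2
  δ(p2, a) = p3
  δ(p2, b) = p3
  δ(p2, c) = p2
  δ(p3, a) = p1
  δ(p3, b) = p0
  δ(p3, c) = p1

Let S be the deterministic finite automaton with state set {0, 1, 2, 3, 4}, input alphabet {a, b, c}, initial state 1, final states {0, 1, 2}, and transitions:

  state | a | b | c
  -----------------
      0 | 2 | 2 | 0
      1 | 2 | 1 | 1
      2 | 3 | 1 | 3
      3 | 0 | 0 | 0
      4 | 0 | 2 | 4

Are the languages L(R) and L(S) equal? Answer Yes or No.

Yes

Exploring the product automaton R × S from the start pair (p0, 1), following both machines on each input symbol, reaches 4 state pairs: (p0, 1), (p3, 2), (p1, 3), (p2, 0).
R accepts in {p0, p2, p3} and S accepts in {0, 1, 2}. In every reachable pair the two components are either both accepting — (p0, 1), (p3, 2), (p2, 0) — or both non-accepting, so no string is accepted by exactly one of the machines: L(R) \ L(S) and L(S) \ L(R) are both empty.
Hence every string is accepted by R iff it is accepted by S, and the two languages coincide.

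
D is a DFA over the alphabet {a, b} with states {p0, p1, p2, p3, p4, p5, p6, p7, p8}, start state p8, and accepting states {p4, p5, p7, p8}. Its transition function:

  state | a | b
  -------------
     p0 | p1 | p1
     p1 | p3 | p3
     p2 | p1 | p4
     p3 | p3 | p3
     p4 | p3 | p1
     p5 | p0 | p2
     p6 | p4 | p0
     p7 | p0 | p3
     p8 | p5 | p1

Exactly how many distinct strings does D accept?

3

The useful subgraph on states {p2, p4, p5, p8} is acyclic, so L(D) is finite; the longest accepting path visits 4 useful states, giving maximum string length 3.
Counting accepting paths from p8 by length: 1 of length 0, 1 of length 1, 1 of length 3. Total 3.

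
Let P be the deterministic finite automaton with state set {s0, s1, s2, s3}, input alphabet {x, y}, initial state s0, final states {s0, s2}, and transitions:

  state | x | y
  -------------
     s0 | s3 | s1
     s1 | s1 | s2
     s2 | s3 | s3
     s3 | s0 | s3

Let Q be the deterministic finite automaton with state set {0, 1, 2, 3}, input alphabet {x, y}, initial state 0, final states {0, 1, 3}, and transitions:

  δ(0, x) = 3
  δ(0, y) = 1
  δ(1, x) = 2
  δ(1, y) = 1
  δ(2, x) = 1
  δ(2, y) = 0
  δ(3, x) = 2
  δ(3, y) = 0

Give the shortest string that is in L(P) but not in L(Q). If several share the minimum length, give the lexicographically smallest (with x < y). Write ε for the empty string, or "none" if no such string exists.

The string xx is accepted by P but not by Q.
No shorter string lies in the difference, and xx is the lexicographically first length-2 string in L(P) \ L(Q).

xx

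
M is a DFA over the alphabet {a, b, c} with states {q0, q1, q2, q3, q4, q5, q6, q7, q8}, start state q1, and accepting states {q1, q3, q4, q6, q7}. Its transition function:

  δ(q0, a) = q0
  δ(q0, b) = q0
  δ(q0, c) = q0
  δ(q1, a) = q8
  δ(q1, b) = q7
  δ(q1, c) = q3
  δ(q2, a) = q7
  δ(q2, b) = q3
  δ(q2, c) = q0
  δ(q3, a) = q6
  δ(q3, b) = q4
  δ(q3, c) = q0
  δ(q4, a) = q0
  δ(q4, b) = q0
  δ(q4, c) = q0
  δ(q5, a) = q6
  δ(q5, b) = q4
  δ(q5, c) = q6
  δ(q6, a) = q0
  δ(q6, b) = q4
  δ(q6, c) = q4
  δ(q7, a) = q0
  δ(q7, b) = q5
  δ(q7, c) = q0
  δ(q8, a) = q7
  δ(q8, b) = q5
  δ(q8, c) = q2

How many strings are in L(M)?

42

The useful subgraph on states {q1, q2, q3, q4, q5, q6, q7, q8} is acyclic, so L(M) is finite; the longest accepting path visits 7 useful states, giving maximum string length 6.
Counting accepting paths from q1 by length: 1 of length 0, 2 of length 1, 3 of length 2, 10 of length 3, 13 of length 4, 9 of length 5, 4 of length 6. Total 42.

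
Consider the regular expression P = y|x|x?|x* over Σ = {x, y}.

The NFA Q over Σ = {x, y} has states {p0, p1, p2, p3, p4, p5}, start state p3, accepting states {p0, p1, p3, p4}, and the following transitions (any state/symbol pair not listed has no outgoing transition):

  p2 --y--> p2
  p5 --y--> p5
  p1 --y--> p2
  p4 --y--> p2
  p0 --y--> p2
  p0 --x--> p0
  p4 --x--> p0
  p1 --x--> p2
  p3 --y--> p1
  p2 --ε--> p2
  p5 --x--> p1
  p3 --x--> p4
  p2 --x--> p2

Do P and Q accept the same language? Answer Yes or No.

Converting the expression P to a DFA (subset construction, then merging equivalent states) gives the minimal DFA with states {r0, r1, r2, r3}, start state r0, accepting states {r0, r1, r2} and transitions r0: x→r1, y→r2; r1: x→r1, y→r3; r2: x→r3, y→r3; r3: x→r3, y→r3.
Exploring the product automaton P × Q from the start pair (r0, p3), following both machines on each input symbol, reaches 5 state pairs: (r0, p3), (r1, p4), (r2, p1), (r1, p0), (r3, p2).
P accepts in {r0, r1, r2} and Q accepts in {p0, p1, p3, p4}. In every reachable pair the two components are either both accepting — (r0, p3), (r1, p4), (r2, p1), (r1, p0) — or both non-accepting, so no string is accepted by exactly one of the machines: L(P) \ L(Q) and L(Q) \ L(P) are both empty.
Hence every string is accepted by P iff it is accepted by Q, and the two languages coincide.

Yes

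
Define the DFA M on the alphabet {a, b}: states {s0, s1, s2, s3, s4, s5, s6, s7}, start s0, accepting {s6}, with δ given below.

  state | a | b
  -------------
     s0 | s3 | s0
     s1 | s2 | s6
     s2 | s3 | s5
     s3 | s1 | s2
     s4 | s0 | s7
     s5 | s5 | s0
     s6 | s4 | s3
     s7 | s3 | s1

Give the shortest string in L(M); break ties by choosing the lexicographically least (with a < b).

A breadth-first search from s0 reaches an accepting state first via the path s0 → s3 → s1 → s6 on input aab.
No string of length < 3 is accepted (BFS exhausts all shorter strings without reaching an accepting state), and aab is the lexicographically least accepting string of length 3.

aab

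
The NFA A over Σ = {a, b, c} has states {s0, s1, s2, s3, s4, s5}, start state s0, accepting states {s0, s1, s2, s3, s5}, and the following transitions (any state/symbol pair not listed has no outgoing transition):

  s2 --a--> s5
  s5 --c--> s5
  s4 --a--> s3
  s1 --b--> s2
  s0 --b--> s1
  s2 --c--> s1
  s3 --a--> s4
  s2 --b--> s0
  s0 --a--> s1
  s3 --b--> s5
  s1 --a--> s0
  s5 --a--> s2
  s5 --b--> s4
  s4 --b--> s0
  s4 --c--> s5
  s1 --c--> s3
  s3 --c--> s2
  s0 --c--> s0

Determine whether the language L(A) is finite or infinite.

infinite

State s0 is reachable from the start and can reach an accepting state, and it lies on the cycle s0 → s0.
Traversing that cycle any number of times yields accepted strings of unbounded length, so the language is infinite.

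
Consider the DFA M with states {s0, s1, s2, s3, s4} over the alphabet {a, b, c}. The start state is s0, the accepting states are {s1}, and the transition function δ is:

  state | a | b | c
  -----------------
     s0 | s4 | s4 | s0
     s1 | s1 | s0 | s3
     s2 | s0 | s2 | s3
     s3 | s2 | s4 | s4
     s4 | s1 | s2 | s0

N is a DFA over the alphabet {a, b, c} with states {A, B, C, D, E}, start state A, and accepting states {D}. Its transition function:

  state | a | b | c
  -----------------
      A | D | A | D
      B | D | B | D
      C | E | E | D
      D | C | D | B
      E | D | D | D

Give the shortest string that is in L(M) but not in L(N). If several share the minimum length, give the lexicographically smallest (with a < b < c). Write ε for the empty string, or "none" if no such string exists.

aa

The string aa is accepted by M but not by N.
No shorter string lies in the difference, and aa is the lexicographically first length-2 string in L(M) \ L(N).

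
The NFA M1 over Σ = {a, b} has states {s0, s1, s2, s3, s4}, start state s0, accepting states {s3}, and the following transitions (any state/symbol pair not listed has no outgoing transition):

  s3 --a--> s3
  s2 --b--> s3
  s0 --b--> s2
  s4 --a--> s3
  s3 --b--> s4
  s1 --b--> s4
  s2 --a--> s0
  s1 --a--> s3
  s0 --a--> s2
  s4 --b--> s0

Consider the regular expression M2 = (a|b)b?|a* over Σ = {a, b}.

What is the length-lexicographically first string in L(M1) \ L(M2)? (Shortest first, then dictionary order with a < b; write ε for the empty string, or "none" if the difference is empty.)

aba

The string aba is accepted by M1 but not by M2.
No shorter string lies in the difference, and aba is the lexicographically first length-3 string in L(M1) \ L(M2).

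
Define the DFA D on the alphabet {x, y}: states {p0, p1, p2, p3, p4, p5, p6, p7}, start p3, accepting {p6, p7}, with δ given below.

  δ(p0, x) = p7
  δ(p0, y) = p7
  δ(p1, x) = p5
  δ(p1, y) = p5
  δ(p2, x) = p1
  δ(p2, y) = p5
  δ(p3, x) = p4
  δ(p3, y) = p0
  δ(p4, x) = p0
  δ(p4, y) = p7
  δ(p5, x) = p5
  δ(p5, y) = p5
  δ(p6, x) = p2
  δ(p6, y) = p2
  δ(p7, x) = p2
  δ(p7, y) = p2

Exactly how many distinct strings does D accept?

The useful subgraph on states {p0, p3, p4, p7} is acyclic, so L(D) is finite; the longest accepting path visits 4 useful states, giving maximum string length 3.
Counting accepting paths from p3 by length: 3 of length 2, 2 of length 3. Total 5.

5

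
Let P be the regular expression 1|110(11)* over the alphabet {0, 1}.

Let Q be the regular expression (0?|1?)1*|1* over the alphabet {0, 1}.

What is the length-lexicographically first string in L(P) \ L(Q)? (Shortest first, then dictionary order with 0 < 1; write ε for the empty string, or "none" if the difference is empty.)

The string 110 is accepted by P but not by Q.
No shorter string lies in the difference, and 110 is the lexicographically first length-3 string in L(P) \ L(Q).

110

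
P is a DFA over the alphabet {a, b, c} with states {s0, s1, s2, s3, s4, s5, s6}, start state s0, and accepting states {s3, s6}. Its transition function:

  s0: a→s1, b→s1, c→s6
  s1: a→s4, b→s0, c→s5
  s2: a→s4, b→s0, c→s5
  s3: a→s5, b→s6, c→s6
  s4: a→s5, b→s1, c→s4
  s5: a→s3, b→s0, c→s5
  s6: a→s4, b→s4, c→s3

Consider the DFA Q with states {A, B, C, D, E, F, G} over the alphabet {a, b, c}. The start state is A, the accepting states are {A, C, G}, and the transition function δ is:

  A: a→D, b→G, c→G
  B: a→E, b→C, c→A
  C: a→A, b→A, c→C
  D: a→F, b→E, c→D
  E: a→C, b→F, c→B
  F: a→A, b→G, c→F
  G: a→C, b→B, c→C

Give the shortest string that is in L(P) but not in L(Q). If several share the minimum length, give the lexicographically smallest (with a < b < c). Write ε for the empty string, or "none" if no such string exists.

abc

The string abc is accepted by P but not by Q.
No shorter string lies in the difference, and abc is the lexicographically first length-3 string in L(P) \ L(Q).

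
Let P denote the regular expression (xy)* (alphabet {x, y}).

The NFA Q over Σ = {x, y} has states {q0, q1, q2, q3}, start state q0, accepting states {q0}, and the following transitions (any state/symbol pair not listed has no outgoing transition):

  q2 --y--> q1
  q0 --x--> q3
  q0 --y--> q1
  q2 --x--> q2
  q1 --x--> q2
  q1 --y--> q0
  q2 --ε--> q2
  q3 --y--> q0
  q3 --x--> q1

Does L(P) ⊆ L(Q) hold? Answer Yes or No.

Converting the expression P to a DFA (subset construction, then merging equivalent states) gives the minimal DFA with states {p0, p1, p2}, start state p0, accepting states {p0} and transitions p0: x→p1, y→p2; p1: x→p2, y→p0; p2: x→p2, y→p2.
Exploring the product automaton P × Q from the start pair (p0, q0), following both machines on each input symbol, reaches 6 state pairs: (p0, q0), (p1, q3), (p2, q1), (p2, q2), (p2, q0), (p2, q3).
P accepts in {p0} and Q accepts in {q0}. The reachable pairs whose P-component is accepting are (p0, q0); in each of them the Q-component is accepting too, so the product for L(P) \ L(Q) (P-component accepting, Q-component rejecting) has no reachable accepting pair and the difference is empty.
Hence every string in L(P) is also in L(Q).

Yes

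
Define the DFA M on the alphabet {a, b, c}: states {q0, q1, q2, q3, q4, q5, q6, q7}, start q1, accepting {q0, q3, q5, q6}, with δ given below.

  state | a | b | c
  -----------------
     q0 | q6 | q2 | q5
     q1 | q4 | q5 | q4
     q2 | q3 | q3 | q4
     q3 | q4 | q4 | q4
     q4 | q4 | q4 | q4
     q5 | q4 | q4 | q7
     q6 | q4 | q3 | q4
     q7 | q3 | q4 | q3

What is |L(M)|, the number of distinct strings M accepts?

3

The useful subgraph on states {q1, q3, q5, q7} is acyclic, so L(M) is finite; the longest accepting path visits 4 useful states, giving maximum string length 3.
Counting accepting paths from q1 by length: 1 of length 1, 2 of length 3. Total 3.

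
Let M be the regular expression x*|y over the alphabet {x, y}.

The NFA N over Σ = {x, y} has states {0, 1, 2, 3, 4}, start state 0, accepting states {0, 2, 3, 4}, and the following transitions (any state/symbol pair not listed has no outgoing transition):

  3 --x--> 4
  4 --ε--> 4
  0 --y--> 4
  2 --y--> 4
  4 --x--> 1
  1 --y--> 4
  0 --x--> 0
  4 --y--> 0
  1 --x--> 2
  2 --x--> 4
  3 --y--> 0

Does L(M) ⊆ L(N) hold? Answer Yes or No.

Yes

Converting the expression M to a DFA (subset construction, then merging equivalent states) gives the minimal DFA with states {m0, m1, m2, m3}, start state m0, accepting states {m0, m1, m2} and transitions m0: x→m1, y→m2; m1: x→m1, y→m3; m2: x→m3, y→m3; m3: x→m3, y→m3.
Exploring the product automaton M × N from the start pair (m0, 0), following both machines on each input symbol, reaches 7 state pairs: (m0, 0), (m1, 0), (m2, 4), (m3, 4), (m3, 1), (m3, 0), (m3, 2).
M accepts in {m0, m1, m2} and N accepts in {0, 2, 3, 4}. The reachable pairs whose M-component is accepting are (m0, 0), (m1, 0), (m2, 4); in each of them the N-component is accepting too, so the product for L(M) \ L(N) (M-component accepting, N-component rejecting) has no reachable accepting pair and the difference is empty.
Hence every string in L(M) is also in L(N).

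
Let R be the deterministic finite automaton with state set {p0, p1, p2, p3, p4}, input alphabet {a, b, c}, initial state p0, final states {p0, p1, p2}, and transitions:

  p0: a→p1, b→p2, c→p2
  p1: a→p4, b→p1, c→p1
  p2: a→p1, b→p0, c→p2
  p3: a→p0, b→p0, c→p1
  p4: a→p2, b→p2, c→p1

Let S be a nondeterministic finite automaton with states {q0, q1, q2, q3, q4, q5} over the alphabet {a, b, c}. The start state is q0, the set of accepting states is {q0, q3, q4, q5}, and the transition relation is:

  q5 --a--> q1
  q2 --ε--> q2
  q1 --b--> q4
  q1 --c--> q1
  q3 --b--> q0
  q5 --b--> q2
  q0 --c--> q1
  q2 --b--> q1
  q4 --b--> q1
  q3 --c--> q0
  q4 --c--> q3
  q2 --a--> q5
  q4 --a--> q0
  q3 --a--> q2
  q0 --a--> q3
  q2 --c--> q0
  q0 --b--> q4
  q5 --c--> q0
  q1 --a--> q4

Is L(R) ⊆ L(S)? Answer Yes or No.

The string c is in L(R) but not in L(S).
So L(R) ⊄ L(S).

No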